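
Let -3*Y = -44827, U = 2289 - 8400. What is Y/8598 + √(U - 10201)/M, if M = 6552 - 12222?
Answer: 44827/25794 - I*√4078/2835 ≈ 1.7379 - 0.022525*I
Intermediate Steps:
U = -6111
Y = 44827/3 (Y = -⅓*(-44827) = 44827/3 ≈ 14942.)
M = -5670
Y/8598 + √(U - 10201)/M = (44827/3)/8598 + √(-6111 - 10201)/(-5670) = (44827/3)*(1/8598) + √(-16312)*(-1/5670) = 44827/25794 + (2*I*√4078)*(-1/5670) = 44827/25794 - I*√4078/2835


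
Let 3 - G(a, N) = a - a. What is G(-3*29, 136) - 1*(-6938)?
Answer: 6941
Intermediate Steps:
G(a, N) = 3 (G(a, N) = 3 - (a - a) = 3 - 1*0 = 3 + 0 = 3)
G(-3*29, 136) - 1*(-6938) = 3 - 1*(-6938) = 3 + 6938 = 6941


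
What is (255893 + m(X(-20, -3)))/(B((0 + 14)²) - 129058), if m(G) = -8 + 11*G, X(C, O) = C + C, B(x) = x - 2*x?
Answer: -255445/129254 ≈ -1.9763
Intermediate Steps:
B(x) = -x
X(C, O) = 2*C
(255893 + m(X(-20, -3)))/(B((0 + 14)²) - 129058) = (255893 + (-8 + 11*(2*(-20))))/(-(0 + 14)² - 129058) = (255893 + (-8 + 11*(-40)))/(-1*14² - 129058) = (255893 + (-8 - 440))/(-1*196 - 129058) = (255893 - 448)/(-196 - 129058) = 255445/(-129254) = 255445*(-1/129254) = -255445/129254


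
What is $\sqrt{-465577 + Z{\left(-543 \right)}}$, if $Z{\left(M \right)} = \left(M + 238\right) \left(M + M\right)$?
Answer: $i \sqrt{134347} \approx 366.53 i$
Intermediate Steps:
$Z{\left(M \right)} = 2 M \left(238 + M\right)$ ($Z{\left(M \right)} = \left(238 + M\right) 2 M = 2 M \left(238 + M\right)$)
$\sqrt{-465577 + Z{\left(-543 \right)}} = \sqrt{-465577 + 2 \left(-543\right) \left(238 - 543\right)} = \sqrt{-465577 + 2 \left(-543\right) \left(-305\right)} = \sqrt{-465577 + 331230} = \sqrt{-134347} = i \sqrt{134347}$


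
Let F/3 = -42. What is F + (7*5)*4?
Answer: 14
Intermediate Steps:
F = -126 (F = 3*(-42) = -126)
F + (7*5)*4 = -126 + (7*5)*4 = -126 + 35*4 = -126 + 140 = 14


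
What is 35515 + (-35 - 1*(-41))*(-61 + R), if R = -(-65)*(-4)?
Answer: 33589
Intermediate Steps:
R = -260 (R = -13*20 = -260)
35515 + (-35 - 1*(-41))*(-61 + R) = 35515 + (-35 - 1*(-41))*(-61 - 260) = 35515 + (-35 + 41)*(-321) = 35515 + 6*(-321) = 35515 - 1926 = 33589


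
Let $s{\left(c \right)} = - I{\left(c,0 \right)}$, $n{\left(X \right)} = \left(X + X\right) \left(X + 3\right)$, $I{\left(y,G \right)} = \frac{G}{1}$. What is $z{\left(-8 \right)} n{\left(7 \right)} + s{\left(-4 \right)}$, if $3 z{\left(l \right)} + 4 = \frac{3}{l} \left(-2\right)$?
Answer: $- \frac{455}{3} \approx -151.67$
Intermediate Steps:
$z{\left(l \right)} = - \frac{4}{3} - \frac{2}{l}$ ($z{\left(l \right)} = - \frac{4}{3} + \frac{\frac{3}{l} \left(-2\right)}{3} = - \frac{4}{3} + \frac{\left(-6\right) \frac{1}{l}}{3} = - \frac{4}{3} - \frac{2}{l}$)
$I{\left(y,G \right)} = G$ ($I{\left(y,G \right)} = G 1 = G$)
$n{\left(X \right)} = 2 X \left(3 + X\right)$
$s{\left(c \right)} = 0$ ($s{\left(c \right)} = \left(-1\right) 0 = 0$)
$z{\left(-8 \right)} n{\left(7 \right)} + s{\left(-4 \right)} = \left(- \frac{4}{3} - \frac{2}{-8}\right) 2 \cdot 7 \left(3 + 7\right) + 0 = \left(- \frac{4}{3} - - \frac{1}{4}\right) 2 \cdot 7 \cdot 10 + 0 = \left(- \frac{4}{3} + \frac{1}{4}\right) 140 + 0 = \left(- \frac{13}{12}\right) 140 + 0 = - \frac{455}{3} + 0 = - \frac{455}{3}$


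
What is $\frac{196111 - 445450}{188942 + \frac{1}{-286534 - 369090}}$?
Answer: $- \frac{163472632536}{123874909807} \approx -1.3197$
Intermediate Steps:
$\frac{196111 - 445450}{188942 + \frac{1}{-286534 - 369090}} = - \frac{249339}{188942 + \frac{1}{-655624}} = - \frac{249339}{188942 - \frac{1}{655624}} = - \frac{249339}{\frac{123874909807}{655624}} = \left(-249339\right) \frac{655624}{123874909807} = - \frac{163472632536}{123874909807}$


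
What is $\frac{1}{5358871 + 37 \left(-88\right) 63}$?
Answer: $\frac{1}{5153743} \approx 1.9403 \cdot 10^{-7}$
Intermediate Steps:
$\frac{1}{5358871 + 37 \left(-88\right) 63} = \frac{1}{5358871 - 205128} = \frac{1}{5153743}$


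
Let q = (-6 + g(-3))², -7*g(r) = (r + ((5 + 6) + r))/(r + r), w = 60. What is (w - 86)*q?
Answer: -793117/882 ≈ -899.23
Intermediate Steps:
g(r) = -(11 + 2*r)/(14*r) (g(r) = -(r + ((5 + 6) + r))/(7*(r + r)) = -(r + (11 + r))/(7*(2*r)) = -(11 + 2*r)*1/(2*r)/7 = -(11 + 2*r)/(14*r))
q = 61009/1764 (q = (-6 + (1/14)*(-11 - 2*(-3))/(-3))² = (-6 + (1/14)*(-⅓)*(-11 + 6))² = (-6 + (1/14)*(-⅓)*(-5))² = (-6 + 5/42)² = (-247/42)² = 61009/1764 ≈ 34.586)
(w - 86)*q = (60 - 86)*(61009/1764) = -26*61009/1764 = -793117/882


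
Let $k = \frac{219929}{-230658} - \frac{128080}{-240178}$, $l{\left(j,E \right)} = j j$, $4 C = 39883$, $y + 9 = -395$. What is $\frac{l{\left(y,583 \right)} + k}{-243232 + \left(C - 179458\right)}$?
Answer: $- \frac{9041976170840062}{22864224289384437} \approx -0.39546$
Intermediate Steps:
$y = -404$ ($y = -9 - 395 = -404$)
$C = \frac{39883}{4}$ ($C = \frac{1}{4} \cdot 39883 = \frac{39883}{4} \approx 9970.8$)
$l{\left(j,E \right)} = j^{2}$
$k = - \frac{11639715361}{27699488562}$ ($k = 219929 \left(- \frac{1}{230658}\right) - - \frac{64040}{120089} = - \frac{219929}{230658} + \frac{64040}{120089} = - \frac{11639715361}{27699488562} \approx -0.42021$)
$\frac{l{\left(y,583 \right)} + k}{-243232 + \left(C - 179458\right)} = \frac{\left(-404\right)^{2} - \frac{11639715361}{27699488562}}{-243232 + \left(\frac{39883}{4} - 179458\right)} = \frac{163216 - \frac{11639715361}{27699488562}}{-243232 - \frac{677949}{4}} = \frac{4520988085420031}{27699488562 \left(- \frac{1650877}{4}\right)} = \frac{4520988085420031}{27699488562} \left(- \frac{4}{1650877}\right) = - \frac{9041976170840062}{22864224289384437}$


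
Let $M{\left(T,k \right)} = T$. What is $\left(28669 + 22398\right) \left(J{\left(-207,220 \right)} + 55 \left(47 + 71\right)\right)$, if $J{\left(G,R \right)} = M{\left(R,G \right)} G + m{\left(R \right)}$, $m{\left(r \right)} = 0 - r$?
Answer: $-2005401090$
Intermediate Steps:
$m{\left(r \right)} = - r$
$J{\left(G,R \right)} = - R + G R$ ($J{\left(G,R \right)} = R G - R = G R - R = - R + G R$)
$\left(28669 + 22398\right) \left(J{\left(-207,220 \right)} + 55 \left(47 + 71\right)\right) = \left(28669 + 22398\right) \left(220 \left(-1 - 207\right) + 55 \left(47 + 71\right)\right) = 51067 \left(220 \left(-208\right) + 55 \cdot 118\right) = 51067 \left(-45760 + 6490\right) = 51067 \left(-39270\right) = -2005401090$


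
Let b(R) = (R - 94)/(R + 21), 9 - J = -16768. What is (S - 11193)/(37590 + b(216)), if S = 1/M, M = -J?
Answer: -22252517997/74732743852 ≈ -0.29776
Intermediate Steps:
J = 16777 (J = 9 - 1*(-16768) = 9 + 16768 = 16777)
M = -16777 (M = -1*16777 = -16777)
S = -1/16777 (S = 1/(-16777) = -1/16777 ≈ -5.9605e-5)
b(R) = (-94 + R)/(21 + R)
(S - 11193)/(37590 + b(216)) = (-1/16777 - 11193)/(37590 + (-94 + 216)/(21 + 216)) = -187784962/(16777*(37590 + 122/237)) = -187784962/(16777*8908952/237) = -187784962/16777*237/8908952 = -22252517997/74732743852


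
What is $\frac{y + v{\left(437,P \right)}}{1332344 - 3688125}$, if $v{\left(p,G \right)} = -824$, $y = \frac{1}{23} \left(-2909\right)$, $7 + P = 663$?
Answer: $\frac{21861}{54182963} \approx 0.00040347$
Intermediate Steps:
$P = 656$ ($P = -7 + 663 = 656$)
$y = - \frac{2909}{23}$ ($y = \frac{1}{23} \left(-2909\right) = - \frac{2909}{23} \approx -126.48$)
$\frac{y + v{\left(437,P \right)}}{1332344 - 3688125} = \frac{- \frac{2909}{23} - 824}{1332344 - 3688125} = - \frac{21861}{23 \left(-2355781\right)} = \left(- \frac{21861}{23}\right) \left(- \frac{1}{2355781}\right) = \frac{21861}{54182963}$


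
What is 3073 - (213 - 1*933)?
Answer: 3793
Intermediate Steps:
3073 - (213 - 1*933) = 3073 - (213 - 933) = 3073 - 1*(-720) = 3073 + 720 = 3793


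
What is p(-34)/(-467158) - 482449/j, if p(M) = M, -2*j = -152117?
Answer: -225377323953/35531336743 ≈ -6.3431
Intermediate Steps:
j = 152117/2 (j = -½*(-152117) = 152117/2 ≈ 76059.)
p(-34)/(-467158) - 482449/j = -34/(-467158) - 482449/152117/2 = -34*(-1/467158) - 482449*2/152117 = 17/233579 - 964898/152117 = -225377323953/35531336743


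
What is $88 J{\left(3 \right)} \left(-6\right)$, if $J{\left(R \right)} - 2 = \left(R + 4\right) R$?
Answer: $-12144$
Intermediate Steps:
$J{\left(R \right)} = 2 + R \left(4 + R\right)$ ($J{\left(R \right)} = 2 + \left(R + 4\right) R = 2 + \left(4 + R\right) R = 2 + R \left(4 + R\right)$)
$88 J{\left(3 \right)} \left(-6\right) = 88 \left(2 + 3^{2} + 4 \cdot 3\right) \left(-6\right) = 88 \left(2 + 9 + 12\right) \left(-6\right) = 88 \cdot 23 \left(-6\right) = 2024 \left(-6\right) = -12144$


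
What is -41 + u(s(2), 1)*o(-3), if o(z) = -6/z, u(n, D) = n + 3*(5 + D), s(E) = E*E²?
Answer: 11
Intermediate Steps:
s(E) = E³
u(n, D) = 15 + n + 3*D (u(n, D) = n + (15 + 3*D) = 15 + n + 3*D)
-41 + u(s(2), 1)*o(-3) = -41 + (15 + 2³ + 3*1)*(-6/(-3)) = -41 + (15 + 8 + 3)*(-6*(-⅓)) = -41 + 26*2 = -41 + 52 = 11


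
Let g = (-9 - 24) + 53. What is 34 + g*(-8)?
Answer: -126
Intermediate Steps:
g = 20 (g = -33 + 53 = 20)
34 + g*(-8) = 34 + 20*(-8) = 34 - 160 = -126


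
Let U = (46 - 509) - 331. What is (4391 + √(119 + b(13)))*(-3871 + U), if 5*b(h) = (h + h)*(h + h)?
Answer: -20484015 - 933*√6355 ≈ -2.0558e+7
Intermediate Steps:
b(h) = 4*h²/5 (b(h) = ((h + h)*(h + h))/5 = ((2*h)*(2*h))/5 = (4*h²)/5 = 4*h²/5)
U = -794 (U = -463 - 331 = -794)
(4391 + √(119 + b(13)))*(-3871 + U) = (4391 + √(119 + (⅘)*13²))*(-3871 - 794) = (4391 + √(119 + (⅘)*169))*(-4665) = (4391 + √(119 + 676/5))*(-4665) = (4391 + √(1271/5))*(-4665) = (4391 + √6355/5)*(-4665) = -20484015 - 933*√6355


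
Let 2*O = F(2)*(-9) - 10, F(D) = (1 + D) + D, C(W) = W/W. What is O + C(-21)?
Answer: -53/2 ≈ -26.500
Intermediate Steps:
C(W) = 1
F(D) = 1 + 2*D
O = -55/2 (O = ((1 + 2*2)*(-9) - 10)/2 = ((1 + 4)*(-9) - 10)/2 = (5*(-9) - 10)/2 = (-45 - 10)/2 = (½)*(-55) = -55/2 ≈ -27.500)
O + C(-21) = -55/2 + 1 = -53/2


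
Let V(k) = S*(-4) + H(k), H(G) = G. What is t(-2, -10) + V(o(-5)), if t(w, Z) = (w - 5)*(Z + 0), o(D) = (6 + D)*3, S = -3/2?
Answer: 79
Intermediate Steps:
S = -3/2 (S = -3*½ = -3/2 ≈ -1.5000)
o(D) = 18 + 3*D
t(w, Z) = Z*(-5 + w) (t(w, Z) = (-5 + w)*Z = Z*(-5 + w))
V(k) = 6 + k (V(k) = -3/2*(-4) + k = 6 + k)
t(-2, -10) + V(o(-5)) = -10*(-5 - 2) + (6 + (18 + 3*(-5))) = -10*(-7) + (6 + (18 - 15)) = 70 + (6 + 3) = 70 + 9 = 79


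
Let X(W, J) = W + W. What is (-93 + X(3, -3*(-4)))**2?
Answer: 7569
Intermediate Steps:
X(W, J) = 2*W
(-93 + X(3, -3*(-4)))**2 = (-93 + 2*3)**2 = (-93 + 6)**2 = (-87)**2 = 7569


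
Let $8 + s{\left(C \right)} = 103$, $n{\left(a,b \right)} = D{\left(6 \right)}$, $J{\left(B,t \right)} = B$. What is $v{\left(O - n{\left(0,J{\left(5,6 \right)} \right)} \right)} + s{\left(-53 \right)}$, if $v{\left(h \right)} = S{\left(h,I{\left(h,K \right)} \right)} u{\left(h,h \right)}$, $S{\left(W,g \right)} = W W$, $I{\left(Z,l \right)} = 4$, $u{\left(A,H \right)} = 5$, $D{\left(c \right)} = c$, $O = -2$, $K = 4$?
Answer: $415$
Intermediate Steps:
$n{\left(a,b \right)} = 6$
$s{\left(C \right)} = 95$ ($s{\left(C \right)} = -8 + 103 = 95$)
$S{\left(W,g \right)} = W^{2}$
$v{\left(h \right)} = 5 h^{2}$ ($v{\left(h \right)} = h^{2} \cdot 5 = 5 h^{2}$)
$v{\left(O - n{\left(0,J{\left(5,6 \right)} \right)} \right)} + s{\left(-53 \right)} = 5 \left(-2 - 6\right)^{2} + 95 = 5 \left(-8\right)^{2} + 95 = 5 \cdot 64 + 95 = 320 + 95 = 415$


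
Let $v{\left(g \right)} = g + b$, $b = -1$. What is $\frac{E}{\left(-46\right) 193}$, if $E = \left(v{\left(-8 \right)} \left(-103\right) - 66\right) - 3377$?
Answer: $\frac{1258}{4439} \approx 0.2834$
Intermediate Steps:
$v{\left(g \right)} = -1 + g$ ($v{\left(g \right)} = g - 1 = -1 + g$)
$E = -2516$ ($E = \left(\left(-1 - 8\right) \left(-103\right) - 66\right) - 3377 = \left(\left(-9\right) \left(-103\right) - 66\right) - 3377 = \left(927 - 66\right) - 3377 = 861 - 3377 = -2516$)
$\frac{E}{\left(-46\right) 193} = - \frac{2516}{\left(-46\right) 193} = - \frac{2516}{-8878} = \left(-2516\right) \left(- \frac{1}{8878}\right) = \frac{1258}{4439}$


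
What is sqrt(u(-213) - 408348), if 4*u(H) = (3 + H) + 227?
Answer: 5*I*sqrt(65335)/2 ≈ 639.02*I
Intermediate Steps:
u(H) = 115/2 + H/4 (u(H) = ((3 + H) + 227)/4 = (230 + H)/4 = 115/2 + H/4)
sqrt(u(-213) - 408348) = sqrt((115/2 + (1/4)*(-213)) - 408348) = sqrt((115/2 - 213/4) - 408348) = sqrt(17/4 - 408348) = sqrt(-1633375/4) = 5*I*sqrt(65335)/2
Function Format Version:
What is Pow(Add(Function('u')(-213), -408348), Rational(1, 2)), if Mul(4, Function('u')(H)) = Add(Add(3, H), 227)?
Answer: Mul(Rational(5, 2), I, Pow(65335, Rational(1, 2))) ≈ Mul(639.02, I)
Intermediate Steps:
Function('u')(H) = Add(Rational(115, 2), Mul(Rational(1, 4), H)) (Function('u')(H) = Mul(Rational(1, 4), Add(Add(3, H), 227)) = Mul(Rational(1, 4), Add(230, H)) = Add(Rational(115, 2), Mul(Rational(1, 4), H)))
Pow(Add(Function('u')(-213), -408348), Rational(1, 2)) = Pow(Add(Add(Rational(115, 2), Mul(Rational(1, 4), -213)), -408348), Rational(1, 2)) = Pow(Add(Add(Rational(115, 2), Rational(-213, 4)), -408348), Rational(1, 2)) = Pow(Add(Rational(17, 4), -408348), Rational(1, 2)) = Pow(Rational(-1633375, 4), Rational(1, 2)) = Mul(Rational(5, 2), I, Pow(65335, Rational(1, 2)))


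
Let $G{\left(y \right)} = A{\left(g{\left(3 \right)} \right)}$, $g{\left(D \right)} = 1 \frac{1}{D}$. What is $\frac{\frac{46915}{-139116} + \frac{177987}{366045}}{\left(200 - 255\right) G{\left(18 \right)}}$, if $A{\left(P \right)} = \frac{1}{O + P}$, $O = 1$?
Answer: $- \frac{2529279439}{700187348025} \approx -0.0036123$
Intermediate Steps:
$g{\left(D \right)} = \frac{1}{D}$
$A{\left(P \right)} = \frac{1}{1 + P}$
$G{\left(y \right)} = \frac{3}{4}$ ($G{\left(y \right)} = \frac{1}{1 + \frac{1}{3}} = \frac{1}{\frac{4}{3}} = \frac{3}{4}$)
$\frac{\frac{46915}{-139116} + \frac{177987}{366045}}{\left(200 - 255\right) G{\left(18 \right)}} = \frac{\frac{46915}{-139116} + \frac{177987}{366045}}{\left(200 - 255\right) \frac{3}{4}} = \frac{46915 \left(- \frac{1}{139116}\right) + 177987 \cdot \frac{1}{366045}}{\left(-55\right) \frac{3}{4}} = \frac{- \frac{46915}{139116} + \frac{59329}{122015}}{- \frac{165}{4}} = \frac{2529279439}{16974238740} \left(- \frac{4}{165}\right) = - \frac{2529279439}{700187348025}$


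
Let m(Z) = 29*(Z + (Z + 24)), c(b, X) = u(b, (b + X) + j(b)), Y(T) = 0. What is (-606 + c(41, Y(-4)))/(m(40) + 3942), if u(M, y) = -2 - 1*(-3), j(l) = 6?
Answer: -605/6958 ≈ -0.086950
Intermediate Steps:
u(M, y) = 1 (u(M, y) = -2 + 3 = 1)
c(b, X) = 1
m(Z) = 696 + 58*Z (m(Z) = 29*(Z + (24 + Z)) = 29*(24 + 2*Z) = 696 + 58*Z)
(-606 + c(41, Y(-4)))/(m(40) + 3942) = (-606 + 1)/((696 + 58*40) + 3942) = -605/((696 + 2320) + 3942) = -605/(3016 + 3942) = -605/6958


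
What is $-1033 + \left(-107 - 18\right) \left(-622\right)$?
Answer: $76717$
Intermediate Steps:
$-1033 + \left(-107 - 18\right) \left(-622\right) = -1033 - -77750 = -1033 + 77750 = 76717$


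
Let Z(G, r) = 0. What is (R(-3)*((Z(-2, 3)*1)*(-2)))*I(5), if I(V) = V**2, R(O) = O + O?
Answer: 0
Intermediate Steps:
R(O) = 2*O
(R(-3)*((Z(-2, 3)*1)*(-2)))*I(5) = ((2*(-3))*((0*1)*(-2)))*5**2 = -0*(-2)*25 = -6*0*25 = 0*25 = 0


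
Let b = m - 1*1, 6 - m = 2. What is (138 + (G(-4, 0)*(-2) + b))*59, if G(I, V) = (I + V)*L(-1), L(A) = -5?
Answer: 5959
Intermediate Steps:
m = 4 (m = 6 - 1*2 = 6 - 2 = 4)
b = 3 (b = 4 - 1*1 = 4 - 1 = 3)
G(I, V) = -5*I - 5*V (G(I, V) = (I + V)*(-5) = -5*I - 5*V)
(138 + (G(-4, 0)*(-2) + b))*59 = (138 + ((-5*(-4) - 5*0)*(-2) + 3))*59 = (138 + ((20 + 0)*(-2) + 3))*59 = (138 + (20*(-2) + 3))*59 = (138 + (-40 + 3))*59 = (138 - 37)*59 = 101*59 = 5959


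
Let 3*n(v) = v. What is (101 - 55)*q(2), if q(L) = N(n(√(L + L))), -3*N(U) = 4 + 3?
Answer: -322/3 ≈ -107.33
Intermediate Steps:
n(v) = v/3
N(U) = -7/3 (N(U) = -(4 + 3)/3 = -⅓*7 = -7/3)
q(L) = -7/3
(101 - 55)*q(2) = (101 - 55)*(-7/3) = 46*(-7/3) = -322/3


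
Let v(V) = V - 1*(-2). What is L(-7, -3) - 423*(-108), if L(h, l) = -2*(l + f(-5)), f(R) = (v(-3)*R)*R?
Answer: 45740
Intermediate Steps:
v(V) = 2 + V (v(V) = V + 2 = 2 + V)
f(R) = -R² (f(R) = ((2 - 3)*R)*R = (-R)*R = -R²)
L(h, l) = 50 - 2*l (L(h, l) = -2*(l - 1*(-5)²) = -2*(l - 1*25) = -2*(l - 25) = -2*(-25 + l) = 50 - 2*l)
L(-7, -3) - 423*(-108) = (50 - 2*(-3)) - 423*(-108) = (50 + 6) + 45684 = 56 + 45684 = 45740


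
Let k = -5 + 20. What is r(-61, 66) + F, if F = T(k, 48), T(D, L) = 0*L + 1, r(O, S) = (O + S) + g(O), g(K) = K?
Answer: -55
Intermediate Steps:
k = 15
r(O, S) = S + 2*O (r(O, S) = (O + S) + O = S + 2*O)
T(D, L) = 1 (T(D, L) = 0 + 1 = 1)
F = 1
r(-61, 66) + F = (66 + 2*(-61)) + 1 = (66 - 122) + 1 = -56 + 1 = -55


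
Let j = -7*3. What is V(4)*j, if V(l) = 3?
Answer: -63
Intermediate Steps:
j = -21
V(4)*j = 3*(-21) = -63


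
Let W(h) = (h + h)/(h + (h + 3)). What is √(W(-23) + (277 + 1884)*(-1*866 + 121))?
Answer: I*√2976786327/43 ≈ 1268.8*I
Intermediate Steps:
W(h) = 2*h/(3 + 2*h) (W(h) = (2*h)/(h + (3 + h)) = (2*h)/(3 + 2*h) = 2*h/(3 + 2*h))
√(W(-23) + (277 + 1884)*(-1*866 + 121)) = √(2*(-23)/(3 + 2*(-23)) + (277 + 1884)*(-1*866 + 121)) = √(2*(-23)/(3 - 46) + 2161*(-866 + 121)) = √(2*(-23)/(-43) + 2161*(-745)) = √(2*(-23)*(-1/43) - 1609945) = √(46/43 - 1609945) = √(-69227589/43) = I*√2976786327/43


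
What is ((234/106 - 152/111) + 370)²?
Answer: 4759557452881/34609689 ≈ 1.3752e+5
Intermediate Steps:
((234/106 - 152/111) + 370)² = ((234*(1/106) - 152*1/111) + 370)² = ((117/53 - 152/111) + 370)² = (4931/5883 + 370)² = (2181641/5883)² = 4759557452881/34609689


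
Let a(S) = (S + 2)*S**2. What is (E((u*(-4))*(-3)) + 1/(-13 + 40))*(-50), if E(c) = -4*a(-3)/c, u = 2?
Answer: -2075/27 ≈ -76.852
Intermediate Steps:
a(S) = S**2*(2 + S) (a(S) = (2 + S)*S**2 = S**2*(2 + S))
E(c) = 36/c (E(c) = -4*(-3)**2*(2 - 3)/c = -4*9*(-1)/c = -(-36)/c = 36/c)
(E((u*(-4))*(-3)) + 1/(-13 + 40))*(-50) = (36/(((2*(-4))*(-3))) + 1/(-13 + 40))*(-50) = (36/((-8*(-3))) + 1/27)*(-50) = (36/24 + 1/27)*(-50) = (36*(1/24) + 1/27)*(-50) = (3/2 + 1/27)*(-50) = (83/54)*(-50) = -2075/27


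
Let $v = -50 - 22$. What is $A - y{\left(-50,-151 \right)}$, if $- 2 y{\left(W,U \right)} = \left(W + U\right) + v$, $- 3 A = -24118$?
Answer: $\frac{47417}{6} \approx 7902.8$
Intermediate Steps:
$A = \frac{24118}{3}$ ($A = \left(- \frac{1}{3}\right) \left(-24118\right) = \frac{24118}{3} \approx 8039.3$)
$v = -72$ ($v = -50 - 22 = -72$)
$y{\left(W,U \right)} = 36 - \frac{U}{2} - \frac{W}{2}$ ($y{\left(W,U \right)} = - \frac{\left(W + U\right) - 72}{2} = - \frac{\left(U + W\right) - 72}{2} = - \frac{-72 + U + W}{2} = 36 - \frac{U}{2} - \frac{W}{2}$)
$A - y{\left(-50,-151 \right)} = \frac{24118}{3} - \left(36 - - \frac{151}{2} - -25\right) = \frac{24118}{3} - \left(36 + \frac{151}{2} + 25\right) = \frac{24118}{3} - \frac{273}{2} = \frac{47417}{6}$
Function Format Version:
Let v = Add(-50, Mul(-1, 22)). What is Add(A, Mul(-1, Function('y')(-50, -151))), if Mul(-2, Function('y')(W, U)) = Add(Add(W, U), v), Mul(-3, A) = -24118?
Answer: Rational(47417, 6) ≈ 7902.8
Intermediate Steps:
A = Rational(24118, 3) (A = Mul(Rational(-1, 3), -24118) = Rational(24118, 3) ≈ 8039.3)
v = -72 (v = Add(-50, -22) = -72)
Function('y')(W, U) = Add(36, Mul(Rational(-1, 2), U), Mul(Rational(-1, 2), W)) (Function('y')(W, U) = Mul(Rational(-1, 2), Add(Add(W, U), -72)) = Mul(Rational(-1, 2), Add(Add(U, W), -72)) = Mul(Rational(-1, 2), Add(-72, U, W)) = Add(36, Mul(Rational(-1, 2), U), Mul(Rational(-1, 2), W)))
Add(A, Mul(-1, Function('y')(-50, -151))) = Add(Rational(24118, 3), Mul(-1, Add(36, Mul(Rational(-1, 2), -151), Mul(Rational(-1, 2), -50)))) = Add(Rational(24118, 3), Mul(-1, Add(36, Rational(151, 2), 25))) = Add(Rational(24118, 3), Mul(-1, Rational(273, 2))) = Add(Rational(24118, 3), Rational(-273, 2)) = Rational(47417, 6)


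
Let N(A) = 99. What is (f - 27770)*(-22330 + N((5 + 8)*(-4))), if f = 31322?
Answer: -78964512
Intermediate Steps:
(f - 27770)*(-22330 + N((5 + 8)*(-4))) = (31322 - 27770)*(-22330 + 99) = 3552*(-22231) = -78964512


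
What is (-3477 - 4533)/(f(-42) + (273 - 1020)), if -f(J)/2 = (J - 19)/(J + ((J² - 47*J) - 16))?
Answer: 14738400/1374419 ≈ 10.723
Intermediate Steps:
f(J) = -2*(-19 + J)/(-16 + J² - 46*J) (f(J) = -2*(J - 19)/(J + ((J² - 47*J) - 16)) = -2*(-19 + J)/(J + (-16 + J² - 47*J)) = -2*(-19 + J)/(-16 + J² - 46*J))
(-3477 - 4533)/(f(-42) + (273 - 1020)) = (-3477 - 4533)/(2*(-19 - 42)/(16 - 1*(-42)² + 46*(-42)) + (273 - 1020)) = -8010/(2*(-61)/(16 - 1*1764 - 1932) - 747) = -8010/(2*(-61)/(16 - 1764 - 1932) - 747) = -8010/(2*(-61)/(-3680) - 747) = -8010/(2*(-1/3680)*(-61) - 747) = -8010/(61/1840 - 747) = -8010/(-1374419/1840) = -8010*(-1840/1374419) = 14738400/1374419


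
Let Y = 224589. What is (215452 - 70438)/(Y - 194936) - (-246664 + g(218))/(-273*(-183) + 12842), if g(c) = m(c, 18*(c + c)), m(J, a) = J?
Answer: 16414887452/1862238053 ≈ 8.8146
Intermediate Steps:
g(c) = c
(215452 - 70438)/(Y - 194936) - (-246664 + g(218))/(-273*(-183) + 12842) = (215452 - 70438)/(224589 - 194936) - (-246664 + 218)/(-273*(-183) + 12842) = 145014/29653 - (-246446)/(49959 + 12842) = 145014*(1/29653) - (-246446)/62801 = 145014/29653 - (-246446)/62801 = 145014/29653 - 1*(-246446/62801) = 145014/29653 + 246446/62801 = 16414887452/1862238053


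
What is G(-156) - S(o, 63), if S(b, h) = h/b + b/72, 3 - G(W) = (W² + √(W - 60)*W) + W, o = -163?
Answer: -283710167/11736 + 936*I*√6 ≈ -24174.0 + 2292.7*I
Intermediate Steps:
G(W) = 3 - W - W² - W*√(-60 + W) (G(W) = 3 - ((W² + √(W - 60)*W) + W) = 3 - ((W² + √(-60 + W)*W) + W) = 3 - ((W² + W*√(-60 + W)) + W) = 3 - (W + W² + W*√(-60 + W)) = 3 + (-W - W² - W*√(-60 + W)) = 3 - W - W² - W*√(-60 + W))
S(b, h) = b/72 + h/b (S(b, h) = h/b + b*(1/72) = h/b + b/72 = b/72 + h/b)
G(-156) - S(o, 63) = (3 - 1*(-156) - 1*(-156)² - 1*(-156)*√(-60 - 156)) - ((1/72)*(-163) + 63/(-163)) = (3 + 156 - 1*24336 - 1*(-156)*√(-216)) - (-163/72 + 63*(-1/163)) = (3 + 156 - 24336 - 1*(-156)*6*I*√6) - (-163/72 - 63/163) = (3 + 156 - 24336 + 936*I*√6) - 1*(-31105/11736) = (-24177 + 936*I*√6) + 31105/11736 = -283710167/11736 + 936*I*√6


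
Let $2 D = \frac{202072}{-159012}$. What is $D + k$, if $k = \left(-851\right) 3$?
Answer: $- \frac{101514668}{39753} \approx -2553.6$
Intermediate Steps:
$D = - \frac{25259}{39753}$ ($D = \frac{202072 \frac{1}{-159012}}{2} = \frac{202072 \left(- \frac{1}{159012}\right)}{2} = \frac{1}{2} \left(- \frac{50518}{39753}\right) = - \frac{25259}{39753} \approx -0.6354$)
$k = -2553$
$D + k = - \frac{25259}{39753} - 2553 = - \frac{101514668}{39753}$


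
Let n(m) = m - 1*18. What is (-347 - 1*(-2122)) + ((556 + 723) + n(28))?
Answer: 3064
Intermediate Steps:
n(m) = -18 + m (n(m) = m - 18 = -18 + m)
(-347 - 1*(-2122)) + ((556 + 723) + n(28)) = (-347 - 1*(-2122)) + ((556 + 723) + (-18 + 28)) = (-347 + 2122) + (1279 + 10) = 1775 + 1289 = 3064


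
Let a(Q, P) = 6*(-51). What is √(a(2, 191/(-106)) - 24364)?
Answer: I*√24670 ≈ 157.07*I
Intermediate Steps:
a(Q, P) = -306
√(a(2, 191/(-106)) - 24364) = √(-306 - 24364) = √(-24670) = I*√24670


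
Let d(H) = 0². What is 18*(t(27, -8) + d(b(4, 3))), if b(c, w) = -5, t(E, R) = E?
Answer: 486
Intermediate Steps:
d(H) = 0
18*(t(27, -8) + d(b(4, 3))) = 18*(27 + 0) = 18*27 = 486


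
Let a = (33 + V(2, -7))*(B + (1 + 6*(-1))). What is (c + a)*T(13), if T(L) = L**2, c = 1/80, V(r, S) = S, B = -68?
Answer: -25660791/80 ≈ -3.2076e+5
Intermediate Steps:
c = 1/80 ≈ 0.012500
a = -1898 (a = (33 - 7)*(-68 + (1 + 6*(-1))) = 26*(-68 + (1 - 6)) = 26*(-68 - 5) = 26*(-73) = -1898)
(c + a)*T(13) = (1/80 - 1898)*13**2 = -151839/80*169 = -25660791/80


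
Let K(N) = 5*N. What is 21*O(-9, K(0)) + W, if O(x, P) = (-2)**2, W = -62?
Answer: 22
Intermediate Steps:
O(x, P) = 4
21*O(-9, K(0)) + W = 21*4 - 62 = 84 - 62 = 22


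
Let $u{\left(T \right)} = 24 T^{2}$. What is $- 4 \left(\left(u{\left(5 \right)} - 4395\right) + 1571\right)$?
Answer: $8896$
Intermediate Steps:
$- 4 \left(\left(u{\left(5 \right)} - 4395\right) + 1571\right) = - 4 \left(\left(24 \cdot 5^{2} - 4395\right) + 1571\right) = - 4 \left(\left(24 \cdot 25 - 4395\right) + 1571\right) = - 4 \left(\left(600 - 4395\right) + 1571\right) = - 4 \left(-3795 + 1571\right) = \left(-4\right) \left(-2224\right) = 8896$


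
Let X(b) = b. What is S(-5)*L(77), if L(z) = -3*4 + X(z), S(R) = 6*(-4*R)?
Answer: 7800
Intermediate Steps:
S(R) = -24*R
L(z) = -12 + z (L(z) = -3*4 + z = -12 + z)
S(-5)*L(77) = (-24*(-5))*(-12 + 77) = 120*65 = 7800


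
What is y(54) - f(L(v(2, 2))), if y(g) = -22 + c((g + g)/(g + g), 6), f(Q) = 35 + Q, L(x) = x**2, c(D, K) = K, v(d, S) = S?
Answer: -55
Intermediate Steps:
y(g) = -16 (y(g) = -22 + 6 = -16)
y(54) - f(L(v(2, 2))) = -16 - (35 + 2**2) = -16 - (35 + 4) = -16 - 1*39 = -16 - 39 = -55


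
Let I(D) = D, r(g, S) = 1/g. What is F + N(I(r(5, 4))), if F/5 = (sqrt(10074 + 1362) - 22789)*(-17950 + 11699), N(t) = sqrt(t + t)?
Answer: 712270195 - 62510*sqrt(2859) + sqrt(10)/5 ≈ 7.0893e+8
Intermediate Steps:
N(t) = sqrt(2)*sqrt(t) (N(t) = sqrt(2*t) = sqrt(2)*sqrt(t))
F = 712270195 - 62510*sqrt(2859) (F = 5*((sqrt(10074 + 1362) - 22789)*(-17950 + 11699)) = 5*((sqrt(11436) - 22789)*(-6251)) = 5*((2*sqrt(2859) - 22789)*(-6251)) = 5*((-22789 + 2*sqrt(2859))*(-6251)) = 5*(142454039 - 12502*sqrt(2859)) = 712270195 - 62510*sqrt(2859) ≈ 7.0893e+8)
F + N(I(r(5, 4))) = (712270195 - 62510*sqrt(2859)) + sqrt(2)*sqrt(1/5) = (712270195 - 62510*sqrt(2859)) + sqrt(2)*(sqrt(5)/5) = (712270195 - 62510*sqrt(2859)) + sqrt(10)/5 = 712270195 - 62510*sqrt(2859) + sqrt(10)/5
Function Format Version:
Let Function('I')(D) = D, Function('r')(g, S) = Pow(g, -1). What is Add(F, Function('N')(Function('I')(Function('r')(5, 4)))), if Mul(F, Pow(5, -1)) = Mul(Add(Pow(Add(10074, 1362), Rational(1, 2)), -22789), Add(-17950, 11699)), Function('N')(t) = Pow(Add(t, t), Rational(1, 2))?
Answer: Add(712270195, Mul(-62510, Pow(2859, Rational(1, 2))), Mul(Rational(1, 5), Pow(10, Rational(1, 2)))) ≈ 7.0893e+8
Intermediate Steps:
Function('N')(t) = Mul(Pow(2, Rational(1, 2)), Pow(t, Rational(1, 2))) (Function('N')(t) = Pow(Mul(2, t), Rational(1, 2)) = Mul(Pow(2, Rational(1, 2)), Pow(t, Rational(1, 2))))
F = Add(712270195, Mul(-62510, Pow(2859, Rational(1, 2)))) (F = Mul(5, Mul(Add(Pow(Add(10074, 1362), Rational(1, 2)), -22789), Add(-17950, 11699))) = Mul(5, Mul(Add(Pow(11436, Rational(1, 2)), -22789), -6251)) = Mul(5, Mul(Add(Mul(2, Pow(2859, Rational(1, 2))), -22789), -6251)) = Mul(5, Mul(Add(-22789, Mul(2, Pow(2859, Rational(1, 2)))), -6251)) = Mul(5, Add(142454039, Mul(-12502, Pow(2859, Rational(1, 2))))) = Add(712270195, Mul(-62510, Pow(2859, Rational(1, 2)))) ≈ 7.0893e+8)
Add(F, Function('N')(Function('I')(Function('r')(5, 4)))) = Add(Add(712270195, Mul(-62510, Pow(2859, Rational(1, 2)))), Mul(Pow(2, Rational(1, 2)), Pow(Pow(5, -1), Rational(1, 2)))) = Add(Add(712270195, Mul(-62510, Pow(2859, Rational(1, 2)))), Mul(Pow(2, Rational(1, 2)), Pow(Rational(1, 5), Rational(1, 2)))) = Add(Add(712270195, Mul(-62510, Pow(2859, Rational(1, 2)))), Mul(Pow(2, Rational(1, 2)), Mul(Rational(1, 5), Pow(5, Rational(1, 2))))) = Add(Add(712270195, Mul(-62510, Pow(2859, Rational(1, 2)))), Mul(Rational(1, 5), Pow(10, Rational(1, 2)))) = Add(712270195, Mul(-62510, Pow(2859, Rational(1, 2))), Mul(Rational(1, 5), Pow(10, Rational(1, 2))))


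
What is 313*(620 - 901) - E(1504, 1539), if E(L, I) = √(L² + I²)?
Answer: -87953 - √4630537 ≈ -90105.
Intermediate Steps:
E(L, I) = √(I² + L²)
313*(620 - 901) - E(1504, 1539) = 313*(620 - 901) - √(1539² + 1504²) = 313*(-281) - √(2368521 + 2262016) = -87953 - √4630537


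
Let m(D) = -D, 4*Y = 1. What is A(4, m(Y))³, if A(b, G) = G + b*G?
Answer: -125/64 ≈ -1.9531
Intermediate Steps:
Y = ¼ (Y = (¼)*1 = ¼ ≈ 0.25000)
A(b, G) = G + G*b
A(4, m(Y))³ = ((-1*¼)*(1 + 4))³ = (-¼*5)³ = (-5/4)³ = -125/64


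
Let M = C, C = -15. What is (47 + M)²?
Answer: 1024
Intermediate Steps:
M = -15
(47 + M)² = (47 - 15)² = 32² = 1024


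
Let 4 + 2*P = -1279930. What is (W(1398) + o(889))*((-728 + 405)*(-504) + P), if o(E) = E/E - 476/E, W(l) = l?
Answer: -84748665875/127 ≈ -6.6731e+8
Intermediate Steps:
P = -639967 (P = -2 + (½)*(-1279930) = -2 - 639965 = -639967)
o(E) = 1 - 476/E
(W(1398) + o(889))*((-728 + 405)*(-504) + P) = (1398 + (-476 + 889)/889)*((-728 + 405)*(-504) - 639967) = (1398 + (1/889)*413)*(-323*(-504) - 639967) = (1398 + 59/127)*(162792 - 639967) = (177605/127)*(-477175) = -84748665875/127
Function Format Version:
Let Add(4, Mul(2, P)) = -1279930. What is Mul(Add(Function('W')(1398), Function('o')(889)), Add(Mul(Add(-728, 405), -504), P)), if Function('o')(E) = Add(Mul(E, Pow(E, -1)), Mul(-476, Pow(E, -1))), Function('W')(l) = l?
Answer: Rational(-84748665875, 127) ≈ -6.6731e+8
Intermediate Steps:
P = -639967 (P = Add(-2, Mul(Rational(1, 2), -1279930)) = Add(-2, -639965) = -639967)
Function('o')(E) = Add(1, Mul(-476, Pow(E, -1)))
Mul(Add(Function('W')(1398), Function('o')(889)), Add(Mul(Add(-728, 405), -504), P)) = Mul(Add(1398, Mul(Pow(889, -1), Add(-476, 889))), Add(Mul(Add(-728, 405), -504), -639967)) = Mul(Add(1398, Mul(Rational(1, 889), 413)), Add(Mul(-323, -504), -639967)) = Mul(Add(1398, Rational(59, 127)), Add(162792, -639967)) = Mul(Rational(177605, 127), -477175) = Rational(-84748665875, 127)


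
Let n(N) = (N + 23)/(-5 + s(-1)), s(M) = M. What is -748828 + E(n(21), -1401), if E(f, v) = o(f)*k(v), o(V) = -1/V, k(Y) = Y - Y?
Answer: -748828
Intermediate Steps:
k(Y) = 0
n(N) = -23/6 - N/6 (n(N) = (N + 23)/(-5 - 1) = (23 + N)/(-6) = (23 + N)*(-⅙) = -23/6 - N/6)
E(f, v) = 0 (E(f, v) = -1/f*0 = 0)
-748828 + E(n(21), -1401) = -748828 + 0 = -748828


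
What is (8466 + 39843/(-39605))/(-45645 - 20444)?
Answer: -335256087/2617454845 ≈ -0.12808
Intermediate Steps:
(8466 + 39843/(-39605))/(-45645 - 20444) = (8466 + 39843*(-1/39605))/(-66089) = (8466 - 39843/39605)*(-1/66089) = (335256087/39605)*(-1/66089) = -335256087/2617454845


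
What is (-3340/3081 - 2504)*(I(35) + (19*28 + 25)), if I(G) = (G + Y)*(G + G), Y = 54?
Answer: -52383179068/3081 ≈ -1.7002e+7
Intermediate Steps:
I(G) = 2*G*(54 + G) (I(G) = (G + 54)*(G + G) = (54 + G)*(2*G) = 2*G*(54 + G))
(-3340/3081 - 2504)*(I(35) + (19*28 + 25)) = (-3340/3081 - 2504)*(2*35*(54 + 35) + (19*28 + 25)) = (-3340*1/3081 - 2504)*(2*35*89 + (532 + 25)) = (-3340/3081 - 2504)*(6230 + 557) = -7718164/3081*6787 = -52383179068/3081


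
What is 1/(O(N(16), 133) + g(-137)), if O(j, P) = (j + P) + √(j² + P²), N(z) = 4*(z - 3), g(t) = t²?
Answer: 18954/359233723 - √20393/359233723 ≈ 5.2365e-5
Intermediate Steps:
N(z) = -12 + 4*z (N(z) = 4*(-3 + z) = -12 + 4*z)
O(j, P) = P + j + √(P² + j²) (O(j, P) = (P + j) + √(P² + j²) = P + j + √(P² + j²))
1/(O(N(16), 133) + g(-137)) = 1/((133 + (-12 + 4*16) + √(133² + (-12 + 4*16)²)) + (-137)²) = 1/((133 + (-12 + 64) + √(17689 + (-12 + 64)²)) + 18769) = 1/((133 + 52 + √(17689 + 52²)) + 18769) = 1/((133 + 52 + √(17689 + 2704)) + 18769) = 1/((133 + 52 + √20393) + 18769) = 1/((185 + √20393) + 18769) = 1/(18954 + √20393)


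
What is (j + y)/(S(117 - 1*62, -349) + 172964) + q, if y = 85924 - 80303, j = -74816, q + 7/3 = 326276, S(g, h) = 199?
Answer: 56498457746/173163 ≈ 3.2627e+5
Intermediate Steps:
q = 978821/3 (q = -7/3 + 326276 = 978821/3 ≈ 3.2627e+5)
y = 5621
(j + y)/(S(117 - 1*62, -349) + 172964) + q = (-74816 + 5621)/(199 + 172964) + 978821/3 = -69195/173163 + 978821/3 = -69195*1/173163 + 978821/3 = -23065/57721 + 978821/3 = 56498457746/173163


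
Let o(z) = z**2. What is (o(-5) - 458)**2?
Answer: 187489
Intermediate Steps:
(o(-5) - 458)**2 = ((-5)**2 - 458)**2 = (25 - 458)**2 = (-433)**2 = 187489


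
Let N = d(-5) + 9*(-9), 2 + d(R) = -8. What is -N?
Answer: 91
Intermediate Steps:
d(R) = -10 (d(R) = -2 - 8 = -10)
N = -91 (N = -10 + 9*(-9) = -10 - 81 = -91)
-N = -1*(-91) = 91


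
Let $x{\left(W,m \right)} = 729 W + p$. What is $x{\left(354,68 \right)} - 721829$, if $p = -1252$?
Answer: $-465015$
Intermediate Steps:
$x{\left(W,m \right)} = -1252 + 729 W$ ($x{\left(W,m \right)} = 729 W - 1252 = -1252 + 729 W$)
$x{\left(354,68 \right)} - 721829 = \left(-1252 + 729 \cdot 354\right) - 721829 = \left(-1252 + 258066\right) - 721829 = 256814 - 721829 = -465015$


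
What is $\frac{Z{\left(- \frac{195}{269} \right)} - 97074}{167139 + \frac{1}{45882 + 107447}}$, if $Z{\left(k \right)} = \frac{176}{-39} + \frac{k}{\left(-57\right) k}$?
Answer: $- \frac{3676583633613}{6329932165804} \approx -0.58082$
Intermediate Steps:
$Z{\left(k \right)} = - \frac{1119}{247}$ ($Z{\left(k \right)} = 176 \left(- \frac{1}{39}\right) + k \left(- \frac{1}{57 k}\right) = - \frac{176}{39} - \frac{1}{57} = - \frac{1119}{247}$)
$\frac{Z{\left(- \frac{195}{269} \right)} - 97074}{167139 + \frac{1}{45882 + 107447}} = \frac{- \frac{1119}{247} - 97074}{167139 + \frac{1}{45882 + 107447}} = - \frac{23978397}{247 \left(167139 + \frac{1}{153329}\right)} = - \frac{23978397}{247 \cdot \frac{25627255732}{153329}} = \left(- \frac{23978397}{247}\right) \frac{153329}{25627255732} = - \frac{3676583633613}{6329932165804}$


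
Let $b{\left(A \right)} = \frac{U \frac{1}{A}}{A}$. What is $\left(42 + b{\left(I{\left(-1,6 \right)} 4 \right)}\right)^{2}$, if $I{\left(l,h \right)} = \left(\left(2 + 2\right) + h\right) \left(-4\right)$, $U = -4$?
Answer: $\frac{72252902401}{40960000} \approx 1764.0$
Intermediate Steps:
$I{\left(l,h \right)} = -16 - 4 h$ ($I{\left(l,h \right)} = \left(4 + h\right) \left(-4\right) = -16 - 4 h$)
$b{\left(A \right)} = - \frac{4}{A^{2}}$ ($b{\left(A \right)} = \frac{\left(-4\right) \frac{1}{A}}{A} = - \frac{4}{A^{2}}$)
$\left(42 + b{\left(I{\left(-1,6 \right)} 4 \right)}\right)^{2} = \left(42 - \frac{4}{16 \left(-16 - 24\right)^{2}}\right)^{2} = \left(42 - \frac{4}{25600}\right)^{2} = \left(42 - \frac{1}{6400}\right)^{2} = \left(\frac{268799}{6400}\right)^{2} = \frac{72252902401}{40960000}$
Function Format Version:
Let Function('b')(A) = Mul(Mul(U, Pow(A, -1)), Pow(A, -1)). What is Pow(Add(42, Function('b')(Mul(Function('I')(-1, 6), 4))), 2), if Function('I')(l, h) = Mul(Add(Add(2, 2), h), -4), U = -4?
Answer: Rational(72252902401, 40960000) ≈ 1764.0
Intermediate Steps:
Function('I')(l, h) = Add(-16, Mul(-4, h)) (Function('I')(l, h) = Mul(Add(4, h), -4) = Add(-16, Mul(-4, h)))
Function('b')(A) = Mul(-4, Pow(A, -2)) (Function('b')(A) = Mul(Mul(-4, Pow(A, -1)), Pow(A, -1)) = Mul(-4, Pow(A, -2)))
Pow(Add(42, Function('b')(Mul(Function('I')(-1, 6), 4))), 2) = Pow(Add(42, Mul(-4, Pow(Mul(Add(-16, Mul(-4, 6)), 4), -2))), 2) = Pow(Add(42, Mul(-4, Pow(Mul(Add(-16, -24), 4), -2))), 2) = Pow(Add(42, Mul(-4, Pow(Mul(-40, 4), -2))), 2) = Pow(Add(42, Mul(-4, Pow(-160, -2))), 2) = Pow(Add(42, Mul(-4, Rational(1, 25600))), 2) = Pow(Add(42, Rational(-1, 6400)), 2) = Pow(Rational(268799, 6400), 2) = Rational(72252902401, 40960000)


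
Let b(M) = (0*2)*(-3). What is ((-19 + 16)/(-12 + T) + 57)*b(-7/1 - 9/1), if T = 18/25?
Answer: 0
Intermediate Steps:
T = 18/25 (T = 18*(1/25) = 18/25 ≈ 0.72000)
b(M) = 0 (b(M) = 0*(-3) = 0)
((-19 + 16)/(-12 + T) + 57)*b(-7/1 - 9/1) = ((-19 + 16)/(-12 + 18/25) + 57)*0 = (-3/(-282/25) + 57)*0 = (-3*(-25/282) + 57)*0 = (25/94 + 57)*0 = (5383/94)*0 = 0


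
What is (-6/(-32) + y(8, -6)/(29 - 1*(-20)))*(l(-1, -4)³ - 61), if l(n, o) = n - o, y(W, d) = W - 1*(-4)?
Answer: -5763/392 ≈ -14.702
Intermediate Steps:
y(W, d) = 4 + W (y(W, d) = W + 4 = 4 + W)
(-6/(-32) + y(8, -6)/(29 - 1*(-20)))*(l(-1, -4)³ - 61) = (-6/(-32) + (4 + 8)/(29 - 1*(-20)))*((-1 - 1*(-4))³ - 61) = (-6*(-1/32) + 12/(29 + 20))*((-1 + 4)³ - 61) = (3/16 + 12/49)*(3³ - 61) = (3/16 + 12*(1/49))*(27 - 61) = (3/16 + 12/49)*(-34) = (339/784)*(-34) = -5763/392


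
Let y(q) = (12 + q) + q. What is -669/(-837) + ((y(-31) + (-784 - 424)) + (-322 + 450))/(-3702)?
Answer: 190136/172143 ≈ 1.1045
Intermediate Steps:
y(q) = 12 + 2*q
-669/(-837) + ((y(-31) + (-784 - 424)) + (-322 + 450))/(-3702) = -669/(-837) + (((12 + 2*(-31)) + (-784 - 424)) + (-322 + 450))/(-3702) = -669*(-1/837) + (((12 - 62) - 1208) + 128)*(-1/3702) = 223/279 + ((-50 - 1208) + 128)*(-1/3702) = 223/279 + (-1258 + 128)*(-1/3702) = 223/279 - 1130*(-1/3702) = 223/279 + 565/1851 = 190136/172143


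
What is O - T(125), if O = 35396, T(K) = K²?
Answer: 19771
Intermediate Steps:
O - T(125) = 35396 - 1*125² = 35396 - 1*15625 = 35396 - 15625 = 19771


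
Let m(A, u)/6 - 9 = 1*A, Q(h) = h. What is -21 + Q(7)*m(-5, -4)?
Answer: 147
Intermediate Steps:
m(A, u) = 54 + 6*A (m(A, u) = 54 + 6*(1*A) = 54 + 6*A)
-21 + Q(7)*m(-5, -4) = -21 + 7*(54 + 6*(-5)) = -21 + 7*(54 - 30) = -21 + 7*24 = -21 + 168 = 147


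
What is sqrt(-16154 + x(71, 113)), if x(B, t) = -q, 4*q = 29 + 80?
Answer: 5*I*sqrt(2589)/2 ≈ 127.21*I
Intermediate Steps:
q = 109/4 (q = (29 + 80)/4 = (1/4)*109 = 109/4 ≈ 27.250)
x(B, t) = -109/4 (x(B, t) = -1*109/4 = -109/4)
sqrt(-16154 + x(71, 113)) = sqrt(-16154 - 109/4) = sqrt(-64725/4) = 5*I*sqrt(2589)/2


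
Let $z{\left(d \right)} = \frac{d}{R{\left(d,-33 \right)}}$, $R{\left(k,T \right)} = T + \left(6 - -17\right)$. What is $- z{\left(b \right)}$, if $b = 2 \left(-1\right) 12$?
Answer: $- \frac{12}{5} \approx -2.4$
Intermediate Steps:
$b = -24$ ($b = \left(-2\right) 12 = -24$)
$R{\left(k,T \right)} = 23 + T$ ($R{\left(k,T \right)} = T + \left(6 + 17\right) = T + 23 = 23 + T$)
$z{\left(d \right)} = - \frac{d}{10}$ ($z{\left(d \right)} = \frac{d}{23 - 33} = \frac{d}{-10} = d \left(- \frac{1}{10}\right) = - \frac{d}{10}$)
$- z{\left(b \right)} = - \frac{\left(-1\right) \left(-24\right)}{10} = \left(-1\right) \frac{12}{5} = - \frac{12}{5}$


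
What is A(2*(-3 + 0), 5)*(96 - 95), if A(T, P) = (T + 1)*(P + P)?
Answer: -50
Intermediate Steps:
A(T, P) = 2*P*(1 + T) (A(T, P) = (1 + T)*(2*P) = 2*P*(1 + T))
A(2*(-3 + 0), 5)*(96 - 95) = (2*5*(1 + 2*(-3 + 0)))*(96 - 95) = (2*5*(1 + 2*(-3)))*1 = (2*5*(1 - 6))*1 = (2*5*(-5))*1 = -50*1 = -50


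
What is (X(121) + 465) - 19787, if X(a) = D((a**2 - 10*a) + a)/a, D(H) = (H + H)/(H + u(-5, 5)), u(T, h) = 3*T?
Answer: -261561690/13537 ≈ -19322.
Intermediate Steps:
D(H) = 2*H/(-15 + H) (D(H) = (H + H)/(H + 3*(-5)) = (2*H)/(H - 15) = (2*H)/(-15 + H) = 2*H/(-15 + H))
X(a) = 2*(a**2 - 9*a)/(a*(-15 + a**2 - 9*a)) (X(a) = (2*((a**2 - 10*a) + a)/(-15 + ((a**2 - 10*a) + a)))/a = (2*(a**2 - 9*a)/(-15 + (a**2 - 9*a)))/a = (2*(a**2 - 9*a)/(-15 + a**2 - 9*a))/a = 2*(a**2 - 9*a)/(a*(-15 + a**2 - 9*a)))
(X(121) + 465) - 19787 = (2*(-9 + 121)/(-15 + 121*(-9 + 121)) + 465) - 19787 = (2*112/(-15 + 121*112) + 465) - 19787 = (2*112/(-15 + 13552) + 465) - 19787 = (2*112/13537 + 465) - 19787 = (2*(1/13537)*112 + 465) - 19787 = (224/13537 + 465) - 19787 = 6294929/13537 - 19787 = -261561690/13537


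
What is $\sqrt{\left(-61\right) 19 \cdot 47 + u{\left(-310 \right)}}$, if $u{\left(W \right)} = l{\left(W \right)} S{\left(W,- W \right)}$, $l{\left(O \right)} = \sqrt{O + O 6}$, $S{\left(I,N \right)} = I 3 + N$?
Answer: $\sqrt{-54473 - 620 i \sqrt{2170}} \approx 59.929 - 240.97 i$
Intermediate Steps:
$S{\left(I,N \right)} = N + 3 I$ ($S{\left(I,N \right)} = 3 I + N = N + 3 I$)
$l{\left(O \right)} = \sqrt{7} \sqrt{O}$ ($l{\left(O \right)} = \sqrt{O + 6 O} = \sqrt{7 O} = \sqrt{7} \sqrt{O}$)
$u{\left(W \right)} = 2 \sqrt{7} W^{\frac{3}{2}}$ ($u{\left(W \right)} = \sqrt{7} \sqrt{W} \left(- W + 3 W\right) = \sqrt{7} \sqrt{W} 2 W = 2 \sqrt{7} W^{\frac{3}{2}}$)
$\sqrt{\left(-61\right) 19 \cdot 47 + u{\left(-310 \right)}} = \sqrt{\left(-61\right) 19 \cdot 47 + 2 \sqrt{7} \left(-310\right)^{\frac{3}{2}}} = \sqrt{\left(-1159\right) 47 + 2 \sqrt{7} \left(- 310 i \sqrt{310}\right)} = \sqrt{-54473 - 620 i \sqrt{2170}}$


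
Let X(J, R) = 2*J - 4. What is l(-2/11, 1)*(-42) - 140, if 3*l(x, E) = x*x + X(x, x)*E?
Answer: -9604/121 ≈ -79.372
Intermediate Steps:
X(J, R) = -4 + 2*J
l(x, E) = x²/3 + E*(-4 + 2*x)/3 (l(x, E) = (x*x + (-4 + 2*x)*E)/3 = (x² + E*(-4 + 2*x))/3 = x²/3 + E*(-4 + 2*x)/3)
l(-2/11, 1)*(-42) - 140 = ((-2/11)²/3 + (⅔)*1*(-2 - 2/11))*(-42) - 140 = ((⅓)*(4/121) + (⅔)*1*(-24/11))*(-42) - 140 = (4/363 - 16/11)*(-42) - 140 = -524/363*(-42) - 140 = 7336/121 - 140 = -9604/121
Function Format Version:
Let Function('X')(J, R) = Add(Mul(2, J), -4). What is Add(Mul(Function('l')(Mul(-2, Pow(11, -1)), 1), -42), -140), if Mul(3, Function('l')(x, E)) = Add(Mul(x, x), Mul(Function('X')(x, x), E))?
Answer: Rational(-9604, 121) ≈ -79.372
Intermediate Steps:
Function('X')(J, R) = Add(-4, Mul(2, J))
Function('l')(x, E) = Add(Mul(Rational(1, 3), Pow(x, 2)), Mul(Rational(1, 3), E, Add(-4, Mul(2, x)))) (Function('l')(x, E) = Mul(Rational(1, 3), Add(Mul(x, x), Mul(Add(-4, Mul(2, x)), E))) = Mul(Rational(1, 3), Add(Pow(x, 2), Mul(E, Add(-4, Mul(2, x))))) = Add(Mul(Rational(1, 3), Pow(x, 2)), Mul(Rational(1, 3), E, Add(-4, Mul(2, x)))))
Add(Mul(Function('l')(Mul(-2, Pow(11, -1)), 1), -42), -140) = Add(Mul(Add(Mul(Rational(1, 3), Pow(Mul(-2, Pow(11, -1)), 2)), Mul(Rational(2, 3), 1, Add(-2, Mul(-2, Pow(11, -1))))), -42), -140) = Add(Mul(Add(Mul(Rational(1, 3), Pow(Mul(-2, Rational(1, 11)), 2)), Mul(Rational(2, 3), 1, Add(-2, Mul(-2, Rational(1, 11))))), -42), -140) = Add(Mul(Add(Mul(Rational(1, 3), Pow(Rational(-2, 11), 2)), Mul(Rational(2, 3), 1, Add(-2, Rational(-2, 11)))), -42), -140) = Add(Mul(Add(Mul(Rational(1, 3), Rational(4, 121)), Mul(Rational(2, 3), 1, Rational(-24, 11))), -42), -140) = Add(Mul(Add(Rational(4, 363), Rational(-16, 11)), -42), -140) = Add(Mul(Rational(-524, 363), -42), -140) = Add(Rational(7336, 121), -140) = Rational(-9604, 121)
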